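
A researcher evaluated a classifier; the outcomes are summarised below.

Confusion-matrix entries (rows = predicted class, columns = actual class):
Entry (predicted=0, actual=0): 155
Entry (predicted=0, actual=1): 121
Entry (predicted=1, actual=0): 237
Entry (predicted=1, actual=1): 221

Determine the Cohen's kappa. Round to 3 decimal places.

0.041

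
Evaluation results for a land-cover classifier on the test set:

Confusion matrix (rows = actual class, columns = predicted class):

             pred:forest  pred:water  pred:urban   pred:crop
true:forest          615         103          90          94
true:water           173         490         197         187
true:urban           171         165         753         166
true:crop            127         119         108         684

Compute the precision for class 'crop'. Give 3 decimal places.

Treat 'crop' as positive and all other classes as negative.
precision = TP/(TP+FP).
crop: TP=684, FP=94+187+166=447 → 684/1131 = 0.6048

0.605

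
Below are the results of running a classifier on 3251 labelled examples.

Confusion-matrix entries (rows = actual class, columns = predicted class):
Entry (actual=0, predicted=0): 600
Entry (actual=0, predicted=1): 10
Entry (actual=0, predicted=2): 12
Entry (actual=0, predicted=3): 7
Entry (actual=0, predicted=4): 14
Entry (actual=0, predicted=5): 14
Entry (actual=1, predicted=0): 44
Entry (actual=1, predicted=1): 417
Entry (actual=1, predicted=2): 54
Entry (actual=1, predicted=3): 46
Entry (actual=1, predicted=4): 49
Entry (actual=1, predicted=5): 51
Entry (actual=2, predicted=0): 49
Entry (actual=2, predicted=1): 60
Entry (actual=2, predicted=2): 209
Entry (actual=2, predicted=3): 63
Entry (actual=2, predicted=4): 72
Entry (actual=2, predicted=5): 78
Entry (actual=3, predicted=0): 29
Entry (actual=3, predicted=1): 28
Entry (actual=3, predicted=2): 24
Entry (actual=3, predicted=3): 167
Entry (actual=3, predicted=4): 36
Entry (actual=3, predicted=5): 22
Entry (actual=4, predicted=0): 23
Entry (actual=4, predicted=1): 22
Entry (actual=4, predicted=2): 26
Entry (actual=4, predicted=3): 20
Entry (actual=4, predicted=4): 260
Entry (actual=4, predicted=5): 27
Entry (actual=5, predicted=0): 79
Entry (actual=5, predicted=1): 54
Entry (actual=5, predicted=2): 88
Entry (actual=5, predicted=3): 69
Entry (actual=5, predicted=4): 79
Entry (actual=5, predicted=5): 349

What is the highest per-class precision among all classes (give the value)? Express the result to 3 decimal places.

0.728

Per-class precision (TP/(TP+FP)):
  0: TP=600, FP=44+49+29+23+79=224 → 600/824 = 0.7282
  1: TP=417, FP=10+60+28+22+54=174 → 417/591 = 0.7056
  2: TP=209, FP=12+54+24+26+88=204 → 209/413 = 0.5061
  3: TP=167, FP=7+46+63+20+69=205 → 167/372 = 0.4489
  4: TP=260, FP=14+49+72+36+79=250 → 260/510 = 0.5098
  5: TP=349, FP=14+51+78+22+27=192 → 349/541 = 0.6451
Highest is class '0' with precision = 0.728.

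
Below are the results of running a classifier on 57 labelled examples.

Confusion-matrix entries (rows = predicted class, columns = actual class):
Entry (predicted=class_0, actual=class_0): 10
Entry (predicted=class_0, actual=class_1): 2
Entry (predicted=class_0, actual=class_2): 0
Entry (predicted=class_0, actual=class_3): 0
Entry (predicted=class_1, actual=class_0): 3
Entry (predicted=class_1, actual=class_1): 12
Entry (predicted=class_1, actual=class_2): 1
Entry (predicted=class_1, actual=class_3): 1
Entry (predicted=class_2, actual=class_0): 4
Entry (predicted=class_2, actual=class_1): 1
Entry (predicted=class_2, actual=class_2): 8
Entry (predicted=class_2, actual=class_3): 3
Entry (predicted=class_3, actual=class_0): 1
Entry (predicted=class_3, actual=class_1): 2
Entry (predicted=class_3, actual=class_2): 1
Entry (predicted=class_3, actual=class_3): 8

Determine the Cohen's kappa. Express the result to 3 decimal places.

0.556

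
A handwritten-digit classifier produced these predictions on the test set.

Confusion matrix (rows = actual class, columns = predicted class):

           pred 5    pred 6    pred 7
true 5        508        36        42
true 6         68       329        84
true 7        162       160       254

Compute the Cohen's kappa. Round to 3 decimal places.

0.495

Observed agreement pₒ = trace/N = 1091/1643 = 0.6640
Expected agreement pₑ = Σ (rowᵢ·colᵢ)/N² = (586·738 + 481·525 + 576·380)/1643² = 0.3348
κ = (pₒ − pₑ)/(1 − pₑ) = (0.6640 − 0.3348)/(1 − 0.3348) = 0.495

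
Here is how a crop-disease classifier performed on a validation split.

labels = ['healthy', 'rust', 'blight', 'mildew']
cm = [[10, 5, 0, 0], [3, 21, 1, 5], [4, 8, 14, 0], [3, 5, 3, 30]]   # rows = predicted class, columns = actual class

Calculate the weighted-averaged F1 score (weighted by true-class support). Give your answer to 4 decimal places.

0.6630

Per-class F1 score (2·TP/(2·TP+FP+FN)):
  healthy: TP=10, FP=5+0+0=5, FN=3+4+3=10 → 20/35 = 0.57143
  rust: TP=21, FP=3+1+5=9, FN=5+8+5=18 → 42/69 = 0.60870
  blight: TP=14, FP=4+8+0=12, FN=0+1+3=4 → 28/44 = 0.63636
  mildew: TP=30, FP=3+5+3=11, FN=0+5+0=5 → 60/76 = 0.78947
Weighted-F1 score = Σ (supportᵢ/N)·F1 scoreᵢ with N=112: (20/112)·0.57143 + (39/112)·0.60870 + (18/112)·0.63636 + (35/112)·0.78947 = 0.6630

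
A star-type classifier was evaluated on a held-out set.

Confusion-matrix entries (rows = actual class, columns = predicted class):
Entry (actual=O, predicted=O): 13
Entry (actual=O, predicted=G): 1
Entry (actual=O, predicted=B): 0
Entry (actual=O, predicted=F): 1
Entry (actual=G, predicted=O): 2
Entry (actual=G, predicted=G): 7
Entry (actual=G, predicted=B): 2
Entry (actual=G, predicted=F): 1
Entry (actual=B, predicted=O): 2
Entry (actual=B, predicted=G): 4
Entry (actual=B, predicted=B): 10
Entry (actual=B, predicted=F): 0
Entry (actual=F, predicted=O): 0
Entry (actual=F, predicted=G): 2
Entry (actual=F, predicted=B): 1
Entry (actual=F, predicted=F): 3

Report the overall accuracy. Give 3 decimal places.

Accuracy = trace / total = (13+7+10+3=33) / 49 = 33/49 = 0.673

0.673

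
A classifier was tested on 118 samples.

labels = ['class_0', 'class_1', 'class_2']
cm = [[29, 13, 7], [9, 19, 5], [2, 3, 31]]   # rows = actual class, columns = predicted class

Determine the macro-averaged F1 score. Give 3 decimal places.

Per-class F1 score (2·TP/(2·TP+FP+FN)):
  class_0: TP=29, FP=9+2=11, FN=13+7=20 → 58/89 = 0.6517
  class_1: TP=19, FP=13+3=16, FN=9+5=14 → 38/68 = 0.5588
  class_2: TP=31, FP=7+5=12, FN=2+3=5 → 62/79 = 0.7848
Macro-F1 score = mean = (0.6517 + 0.5588 + 0.7848) / 3 = 0.665

0.665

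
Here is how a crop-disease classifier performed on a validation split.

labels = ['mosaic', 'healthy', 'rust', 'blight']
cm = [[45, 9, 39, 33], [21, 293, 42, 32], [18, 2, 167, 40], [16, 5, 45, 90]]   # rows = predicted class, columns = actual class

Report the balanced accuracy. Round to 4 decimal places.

0.6074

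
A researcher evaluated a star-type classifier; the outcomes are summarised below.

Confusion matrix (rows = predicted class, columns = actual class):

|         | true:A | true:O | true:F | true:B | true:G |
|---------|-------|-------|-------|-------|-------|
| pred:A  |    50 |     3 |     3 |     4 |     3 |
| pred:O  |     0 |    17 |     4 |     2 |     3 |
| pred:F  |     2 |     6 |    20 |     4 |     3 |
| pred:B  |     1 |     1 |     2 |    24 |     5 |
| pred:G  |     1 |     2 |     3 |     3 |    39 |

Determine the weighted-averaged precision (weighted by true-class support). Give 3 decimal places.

Per-class precision (TP/(TP+FP)):
  A: TP=50, FP=3+3+4+3=13 → 50/63 = 0.7937
  O: TP=17, FP=0+4+2+3=9 → 17/26 = 0.6538
  F: TP=20, FP=2+6+4+3=15 → 20/35 = 0.5714
  B: TP=24, FP=1+1+2+5=9 → 24/33 = 0.7273
  G: TP=39, FP=1+2+3+3=9 → 39/48 = 0.8125
Weighted-precision = Σ (supportᵢ/N)·precisionᵢ with N=205: (54/205)·0.7937 + (29/205)·0.6538 + (32/205)·0.5714 + (37/205)·0.7273 + (53/205)·0.8125 = 0.732

0.732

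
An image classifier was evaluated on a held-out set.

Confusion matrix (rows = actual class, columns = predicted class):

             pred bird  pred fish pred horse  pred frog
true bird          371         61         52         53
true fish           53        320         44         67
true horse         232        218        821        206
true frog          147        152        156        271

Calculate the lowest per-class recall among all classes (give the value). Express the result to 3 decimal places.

0.373

Per-class recall (TP/(TP+FN)):
  bird: TP=371, FN=61+52+53=166 → 371/537 = 0.6909
  fish: TP=320, FN=53+44+67=164 → 320/484 = 0.6612
  horse: TP=821, FN=232+218+206=656 → 821/1477 = 0.5559
  frog: TP=271, FN=147+152+156=455 → 271/726 = 0.3733
Lowest is class 'frog' with recall = 0.373.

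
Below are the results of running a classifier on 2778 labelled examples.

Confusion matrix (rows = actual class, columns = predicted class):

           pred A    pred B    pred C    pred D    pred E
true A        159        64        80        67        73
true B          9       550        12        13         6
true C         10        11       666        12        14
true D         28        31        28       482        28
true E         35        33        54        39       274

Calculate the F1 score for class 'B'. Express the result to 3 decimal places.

0.860

Take TP from the diagonal, FP from the rest of the 'B' prediction marginal, FN from the rest of the 'B' actual marginal.
F1 score = 2·TP/(2·TP+FP+FN).
B: TP=550, FP=64+11+31+33=139, FN=9+12+13+6=40 → 1100/1279 = 0.8600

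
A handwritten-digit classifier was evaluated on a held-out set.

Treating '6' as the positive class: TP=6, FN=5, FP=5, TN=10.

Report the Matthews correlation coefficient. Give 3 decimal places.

0.212

MCC = (TP·TN − FP·FN) / √((TP+FP)(TP+FN)(TN+FP)(TN+FN))
Numerator = 6·10 − 5·5 = 35
Denominator = √(11·11·15·15) = √27225 = 165.0000
MCC = 35 / 165.0000 = 0.212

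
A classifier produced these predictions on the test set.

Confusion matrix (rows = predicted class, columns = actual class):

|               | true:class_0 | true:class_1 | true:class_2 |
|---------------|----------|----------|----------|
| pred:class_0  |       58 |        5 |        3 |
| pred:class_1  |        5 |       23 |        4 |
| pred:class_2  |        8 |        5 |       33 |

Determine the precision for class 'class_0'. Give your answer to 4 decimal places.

Take TP from the diagonal, FP from the rest of the 'class_0' prediction marginal, FN from the rest of the 'class_0' actual marginal.
precision = TP/(TP+FP).
class_0: TP=58, FP=5+3=8 → 58/66 = 0.87879

0.8788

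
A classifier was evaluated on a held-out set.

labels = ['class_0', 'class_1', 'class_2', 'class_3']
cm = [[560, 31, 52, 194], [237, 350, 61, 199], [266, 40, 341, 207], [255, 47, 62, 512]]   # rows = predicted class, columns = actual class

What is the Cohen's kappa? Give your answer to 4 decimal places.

Observed agreement pₒ = trace/N = 1763/3414 = 0.51640
Expected agreement pₑ = Σ (rowᵢ·colᵢ)/N² = (1318·837 + 468·847 + 516·854 + 1112·876)/3414² = 0.25004
κ = (pₒ − pₑ)/(1 − pₑ) = (0.51640 − 0.25004)/(1 − 0.25004) = 0.3552

0.3552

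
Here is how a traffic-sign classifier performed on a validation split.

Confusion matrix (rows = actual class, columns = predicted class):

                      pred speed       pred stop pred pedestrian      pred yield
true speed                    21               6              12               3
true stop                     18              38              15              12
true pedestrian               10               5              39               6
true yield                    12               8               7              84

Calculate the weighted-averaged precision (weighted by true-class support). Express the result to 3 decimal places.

Per-class precision (TP/(TP+FP)):
  speed: TP=21, FP=18+10+12=40 → 21/61 = 0.3443
  stop: TP=38, FP=6+5+8=19 → 38/57 = 0.6667
  pedestrian: TP=39, FP=12+15+7=34 → 39/73 = 0.5342
  yield: TP=84, FP=3+12+6=21 → 84/105 = 0.8000
Weighted-precision = Σ (supportᵢ/N)·precisionᵢ with N=296: (42/296)·0.3443 + (83/296)·0.6667 + (60/296)·0.5342 + (111/296)·0.8000 = 0.644

0.644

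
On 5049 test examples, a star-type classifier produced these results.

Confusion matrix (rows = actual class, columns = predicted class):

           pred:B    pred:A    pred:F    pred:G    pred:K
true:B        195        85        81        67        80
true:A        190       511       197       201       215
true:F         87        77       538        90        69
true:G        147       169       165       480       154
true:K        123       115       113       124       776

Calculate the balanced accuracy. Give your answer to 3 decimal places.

Balanced accuracy = mean of per-class recall.
  B: recall = 195/508 = 0.3839
  A: recall = 511/1314 = 0.3889
  F: recall = 538/861 = 0.6249
  G: recall = 480/1115 = 0.4305
  K: recall = 776/1251 = 0.6203
Mean = (0.3839 + 0.3889 + 0.6249 + 0.4305 + 0.6203) / 5 = 0.490

0.490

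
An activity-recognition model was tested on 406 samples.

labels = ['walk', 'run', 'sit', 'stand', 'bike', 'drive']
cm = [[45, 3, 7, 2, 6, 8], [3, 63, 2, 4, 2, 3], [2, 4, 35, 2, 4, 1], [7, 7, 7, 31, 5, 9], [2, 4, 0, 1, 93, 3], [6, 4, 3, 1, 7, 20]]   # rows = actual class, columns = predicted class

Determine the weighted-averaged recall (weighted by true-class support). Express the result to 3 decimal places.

Per-class recall (TP/(TP+FN)):
  walk: TP=45, FN=3+7+2+6+8=26 → 45/71 = 0.6338
  run: TP=63, FN=3+2+4+2+3=14 → 63/77 = 0.8182
  sit: TP=35, FN=2+4+2+4+1=13 → 35/48 = 0.7292
  stand: TP=31, FN=7+7+7+5+9=35 → 31/66 = 0.4697
  bike: TP=93, FN=2+4+0+1+3=10 → 93/103 = 0.9029
  drive: TP=20, FN=6+4+3+1+7=21 → 20/41 = 0.4878
Weighted-recall = Σ (supportᵢ/N)·recallᵢ with N=406: (71/406)·0.6338 + (77/406)·0.8182 + (48/406)·0.7292 + (66/406)·0.4697 + (103/406)·0.9029 + (41/406)·0.4878 = 0.707

0.707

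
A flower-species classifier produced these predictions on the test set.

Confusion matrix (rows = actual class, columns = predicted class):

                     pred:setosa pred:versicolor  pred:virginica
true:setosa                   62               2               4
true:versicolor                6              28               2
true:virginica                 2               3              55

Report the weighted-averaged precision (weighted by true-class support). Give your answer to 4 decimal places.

0.8834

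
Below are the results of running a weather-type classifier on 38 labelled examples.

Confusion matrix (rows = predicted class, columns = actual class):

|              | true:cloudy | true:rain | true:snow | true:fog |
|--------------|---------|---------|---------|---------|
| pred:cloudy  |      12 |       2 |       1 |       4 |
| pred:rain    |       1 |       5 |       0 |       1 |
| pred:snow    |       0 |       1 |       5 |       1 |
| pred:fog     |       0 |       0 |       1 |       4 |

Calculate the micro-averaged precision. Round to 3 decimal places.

0.684

Micro-averaging pools counts across classes: ΣTP=26, ΣFP=12, ΣFN=12.
Micro-precision = TP/(TP+FP) on pooled counts = 0.684 (equals overall accuracy in single-label multiclass).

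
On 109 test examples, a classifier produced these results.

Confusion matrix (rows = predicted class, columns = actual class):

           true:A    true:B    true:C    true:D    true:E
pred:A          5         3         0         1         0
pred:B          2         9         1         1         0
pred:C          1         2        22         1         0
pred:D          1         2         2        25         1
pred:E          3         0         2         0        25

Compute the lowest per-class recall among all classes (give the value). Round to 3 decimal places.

Per-class recall (TP/(TP+FN)):
  A: TP=5, FN=2+1+1+3=7 → 5/12 = 0.4167
  B: TP=9, FN=3+2+2+0=7 → 9/16 = 0.5625
  C: TP=22, FN=0+1+2+2=5 → 22/27 = 0.8148
  D: TP=25, FN=1+1+1+0=3 → 25/28 = 0.8929
  E: TP=25, FN=0+0+0+1=1 → 25/26 = 0.9615
Lowest is class 'A' with recall = 0.417.

0.417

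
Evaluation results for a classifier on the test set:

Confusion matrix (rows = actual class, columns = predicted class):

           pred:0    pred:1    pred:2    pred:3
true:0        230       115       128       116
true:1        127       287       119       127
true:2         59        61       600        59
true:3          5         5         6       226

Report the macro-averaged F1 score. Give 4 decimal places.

Per-class F1 score (2·TP/(2·TP+FP+FN)):
  0: TP=230, FP=127+59+5=191, FN=115+128+116=359 → 460/1010 = 0.45545
  1: TP=287, FP=115+61+5=181, FN=127+119+127=373 → 574/1128 = 0.50887
  2: TP=600, FP=128+119+6=253, FN=59+61+59=179 → 1200/1632 = 0.73529
  3: TP=226, FP=116+127+59=302, FN=5+5+6=16 → 452/770 = 0.58701
Macro-F1 score = mean = (0.45545 + 0.50887 + 0.73529 + 0.58701) / 4 = 0.5717

0.5717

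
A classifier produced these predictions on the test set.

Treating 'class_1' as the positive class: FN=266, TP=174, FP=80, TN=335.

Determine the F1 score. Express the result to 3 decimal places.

Precision = TP/(TP+FP) = 174/254 = 0.6850
Recall = TP/(TP+FN) = 174/440 = 0.3955
F1 = 2·TP/(2·TP+FP+FN) = 348/694 = 0.501

0.501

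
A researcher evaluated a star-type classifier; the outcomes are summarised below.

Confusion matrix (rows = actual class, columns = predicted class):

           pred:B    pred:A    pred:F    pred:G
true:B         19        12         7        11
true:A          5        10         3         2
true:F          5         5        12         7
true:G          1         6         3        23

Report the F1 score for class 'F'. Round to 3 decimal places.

Treat 'F' as positive and all other classes as negative.
F1 score = 2·TP/(2·TP+FP+FN).
F: TP=12, FP=7+3+3=13, FN=5+5+7=17 → 24/54 = 0.4444

0.444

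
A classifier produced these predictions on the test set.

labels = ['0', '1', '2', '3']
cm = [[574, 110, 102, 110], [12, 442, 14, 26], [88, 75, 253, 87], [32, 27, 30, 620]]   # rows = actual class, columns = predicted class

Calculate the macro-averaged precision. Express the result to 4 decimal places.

0.7146

Per-class precision (TP/(TP+FP)):
  0: TP=574, FP=12+88+32=132 → 574/706 = 0.81303
  1: TP=442, FP=110+75+27=212 → 442/654 = 0.67584
  2: TP=253, FP=102+14+30=146 → 253/399 = 0.63409
  3: TP=620, FP=110+26+87=223 → 620/843 = 0.73547
Macro-precision = mean = (0.81303 + 0.67584 + 0.63409 + 0.73547) / 4 = 0.7146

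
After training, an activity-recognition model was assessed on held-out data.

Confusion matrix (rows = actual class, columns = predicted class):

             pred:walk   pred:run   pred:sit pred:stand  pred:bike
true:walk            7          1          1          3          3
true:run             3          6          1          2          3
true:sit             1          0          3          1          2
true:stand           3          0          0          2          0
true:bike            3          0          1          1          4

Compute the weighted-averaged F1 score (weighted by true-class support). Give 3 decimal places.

0.448

Per-class F1 score (2·TP/(2·TP+FP+FN)):
  walk: TP=7, FP=3+1+3+3=10, FN=1+1+3+3=8 → 14/32 = 0.4375
  run: TP=6, FP=1+0+0+0=1, FN=3+1+2+3=9 → 12/22 = 0.5455
  sit: TP=3, FP=1+1+0+1=3, FN=1+0+1+2=4 → 6/13 = 0.4615
  stand: TP=2, FP=3+2+1+1=7, FN=3+0+0+0=3 → 4/14 = 0.2857
  bike: TP=4, FP=3+3+2+0=8, FN=3+0+1+1=5 → 8/21 = 0.3810
Weighted-F1 score = Σ (supportᵢ/N)·F1 scoreᵢ with N=51: (15/51)·0.4375 + (15/51)·0.5455 + (7/51)·0.4615 + (5/51)·0.2857 + (9/51)·0.3810 = 0.448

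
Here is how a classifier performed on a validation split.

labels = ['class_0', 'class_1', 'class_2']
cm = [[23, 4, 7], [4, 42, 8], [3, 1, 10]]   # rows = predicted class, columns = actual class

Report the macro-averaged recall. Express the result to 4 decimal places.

0.6868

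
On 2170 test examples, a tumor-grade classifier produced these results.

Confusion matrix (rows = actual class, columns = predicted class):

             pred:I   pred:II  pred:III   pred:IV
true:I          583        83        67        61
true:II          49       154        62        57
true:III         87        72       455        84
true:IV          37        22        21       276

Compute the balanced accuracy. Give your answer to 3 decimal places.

0.660

Balanced accuracy = mean of per-class recall.
  I: recall = 583/794 = 0.7343
  II: recall = 154/322 = 0.4783
  III: recall = 455/698 = 0.6519
  IV: recall = 276/356 = 0.7753
Mean = (0.7343 + 0.4783 + 0.6519 + 0.7753) / 4 = 0.660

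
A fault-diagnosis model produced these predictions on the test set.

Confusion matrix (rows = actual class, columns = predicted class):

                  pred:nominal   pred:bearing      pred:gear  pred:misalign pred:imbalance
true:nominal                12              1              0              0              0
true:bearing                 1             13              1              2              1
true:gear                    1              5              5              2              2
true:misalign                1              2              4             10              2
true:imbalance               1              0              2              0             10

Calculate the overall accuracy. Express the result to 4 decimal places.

0.6410

Accuracy = trace / total = (12+13+5+10+10=50) / 78 = 50/78 = 0.6410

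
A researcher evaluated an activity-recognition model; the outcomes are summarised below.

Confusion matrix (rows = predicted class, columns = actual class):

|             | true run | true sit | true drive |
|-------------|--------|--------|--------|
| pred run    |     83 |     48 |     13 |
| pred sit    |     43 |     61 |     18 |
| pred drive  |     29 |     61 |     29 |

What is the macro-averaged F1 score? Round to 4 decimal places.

Per-class F1 score (2·TP/(2·TP+FP+FN)):
  run: TP=83, FP=48+13=61, FN=43+29=72 → 166/299 = 0.55518
  sit: TP=61, FP=43+18=61, FN=48+61=109 → 122/292 = 0.41781
  drive: TP=29, FP=29+61=90, FN=13+18=31 → 58/179 = 0.32402
Macro-F1 score = mean = (0.55518 + 0.41781 + 0.32402) / 3 = 0.4323

0.4323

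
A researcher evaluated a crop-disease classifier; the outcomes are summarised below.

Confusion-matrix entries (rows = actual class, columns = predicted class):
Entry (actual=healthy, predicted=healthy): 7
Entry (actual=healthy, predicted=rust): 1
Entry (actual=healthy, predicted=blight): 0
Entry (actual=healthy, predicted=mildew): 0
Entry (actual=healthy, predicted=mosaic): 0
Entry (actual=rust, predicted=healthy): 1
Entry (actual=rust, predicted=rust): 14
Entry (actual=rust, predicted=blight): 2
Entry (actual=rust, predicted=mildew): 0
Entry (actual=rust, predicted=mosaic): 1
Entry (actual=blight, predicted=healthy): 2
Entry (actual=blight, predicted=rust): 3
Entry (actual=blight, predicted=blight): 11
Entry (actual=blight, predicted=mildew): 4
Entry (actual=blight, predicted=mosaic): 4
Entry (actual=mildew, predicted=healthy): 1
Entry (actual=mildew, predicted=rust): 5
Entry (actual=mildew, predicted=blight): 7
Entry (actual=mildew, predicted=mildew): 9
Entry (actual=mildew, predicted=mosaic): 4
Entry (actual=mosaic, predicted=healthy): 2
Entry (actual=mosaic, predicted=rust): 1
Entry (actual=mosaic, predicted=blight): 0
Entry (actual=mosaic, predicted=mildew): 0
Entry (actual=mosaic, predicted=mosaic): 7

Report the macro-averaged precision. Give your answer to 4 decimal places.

0.5603

Per-class precision (TP/(TP+FP)):
  healthy: TP=7, FP=1+2+1+2=6 → 7/13 = 0.53846
  rust: TP=14, FP=1+3+5+1=10 → 14/24 = 0.58333
  blight: TP=11, FP=0+2+7+0=9 → 11/20 = 0.55000
  mildew: TP=9, FP=0+0+4+0=4 → 9/13 = 0.69231
  mosaic: TP=7, FP=0+1+4+4=9 → 7/16 = 0.43750
Macro-precision = mean = (0.53846 + 0.58333 + 0.55000 + 0.69231 + 0.43750) / 5 = 0.5603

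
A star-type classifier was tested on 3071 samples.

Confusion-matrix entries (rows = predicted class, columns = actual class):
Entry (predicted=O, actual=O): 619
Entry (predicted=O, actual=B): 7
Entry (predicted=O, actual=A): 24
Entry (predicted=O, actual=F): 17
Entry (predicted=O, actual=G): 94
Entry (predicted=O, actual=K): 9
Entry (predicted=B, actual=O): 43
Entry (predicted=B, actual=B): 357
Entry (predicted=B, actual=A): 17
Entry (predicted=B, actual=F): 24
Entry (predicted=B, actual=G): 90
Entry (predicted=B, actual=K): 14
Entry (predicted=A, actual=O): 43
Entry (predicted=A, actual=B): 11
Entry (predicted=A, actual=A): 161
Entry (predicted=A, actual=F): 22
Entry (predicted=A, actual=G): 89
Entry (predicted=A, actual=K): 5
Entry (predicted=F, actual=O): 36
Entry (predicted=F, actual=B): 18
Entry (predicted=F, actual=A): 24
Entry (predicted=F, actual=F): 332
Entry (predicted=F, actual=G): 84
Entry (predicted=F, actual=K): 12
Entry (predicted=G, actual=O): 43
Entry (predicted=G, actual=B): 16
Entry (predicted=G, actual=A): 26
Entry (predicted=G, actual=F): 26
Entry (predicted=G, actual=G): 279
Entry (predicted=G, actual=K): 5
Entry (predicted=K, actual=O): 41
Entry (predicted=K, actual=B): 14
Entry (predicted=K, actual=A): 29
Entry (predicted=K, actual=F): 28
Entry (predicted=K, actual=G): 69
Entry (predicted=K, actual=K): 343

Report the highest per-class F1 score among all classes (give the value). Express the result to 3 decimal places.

0.776

Per-class F1 score (2·TP/(2·TP+FP+FN)):
  O: TP=619, FP=7+24+17+94+9=151, FN=43+43+36+43+41=206 → 1238/1595 = 0.7762
  B: TP=357, FP=43+17+24+90+14=188, FN=7+11+18+16+14=66 → 714/968 = 0.7376
  A: TP=161, FP=43+11+22+89+5=170, FN=24+17+24+26+29=120 → 322/612 = 0.5261
  F: TP=332, FP=36+18+24+84+12=174, FN=17+24+22+26+28=117 → 664/955 = 0.6953
  G: TP=279, FP=43+16+26+26+5=116, FN=94+90+89+84+69=426 → 558/1100 = 0.5073
  K: TP=343, FP=41+14+29+28+69=181, FN=9+14+5+12+5=45 → 686/912 = 0.7522
Highest is class 'O' with F1 score = 0.776.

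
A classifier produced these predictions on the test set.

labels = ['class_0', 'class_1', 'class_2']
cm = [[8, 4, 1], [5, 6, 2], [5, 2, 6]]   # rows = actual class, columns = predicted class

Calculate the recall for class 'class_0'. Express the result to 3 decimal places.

0.615

Take TP from the diagonal, FP from the rest of the 'class_0' prediction marginal, FN from the rest of the 'class_0' actual marginal.
recall = TP/(TP+FN).
class_0: TP=8, FN=4+1=5 → 8/13 = 0.6154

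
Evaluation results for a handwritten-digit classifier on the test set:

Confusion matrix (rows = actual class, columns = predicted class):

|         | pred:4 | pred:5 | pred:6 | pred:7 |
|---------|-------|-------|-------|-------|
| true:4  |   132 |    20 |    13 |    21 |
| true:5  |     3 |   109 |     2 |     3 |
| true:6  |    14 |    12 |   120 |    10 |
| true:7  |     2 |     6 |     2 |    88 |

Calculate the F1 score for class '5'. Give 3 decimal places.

0.826

Treat '5' as positive and all other classes as negative.
F1 score = 2·TP/(2·TP+FP+FN).
5: TP=109, FP=20+12+6=38, FN=3+2+3=8 → 218/264 = 0.8258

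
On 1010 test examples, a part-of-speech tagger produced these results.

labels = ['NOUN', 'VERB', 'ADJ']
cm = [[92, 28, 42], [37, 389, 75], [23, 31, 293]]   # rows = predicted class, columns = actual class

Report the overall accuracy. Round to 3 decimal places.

0.766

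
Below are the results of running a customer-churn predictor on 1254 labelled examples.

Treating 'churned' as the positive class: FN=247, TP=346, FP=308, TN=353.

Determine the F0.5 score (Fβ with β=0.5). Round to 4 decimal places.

Fβ = (1+β²)·TP / ((1+β²)·TP + β²·FN + FP), with β²=1/4
= 1.25·346 / (1.25·346 + 0.25·247 + 308) = 0.5391

0.5391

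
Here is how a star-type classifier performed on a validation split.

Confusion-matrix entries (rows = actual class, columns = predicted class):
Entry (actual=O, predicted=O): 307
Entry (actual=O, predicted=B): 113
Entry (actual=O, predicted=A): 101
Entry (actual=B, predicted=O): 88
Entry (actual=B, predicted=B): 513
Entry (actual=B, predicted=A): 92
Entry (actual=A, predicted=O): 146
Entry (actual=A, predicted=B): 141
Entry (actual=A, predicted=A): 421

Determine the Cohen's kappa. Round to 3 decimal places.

0.465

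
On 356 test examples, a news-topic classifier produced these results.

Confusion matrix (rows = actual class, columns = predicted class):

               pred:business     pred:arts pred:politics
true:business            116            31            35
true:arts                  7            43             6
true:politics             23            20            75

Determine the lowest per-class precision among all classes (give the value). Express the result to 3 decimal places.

0.457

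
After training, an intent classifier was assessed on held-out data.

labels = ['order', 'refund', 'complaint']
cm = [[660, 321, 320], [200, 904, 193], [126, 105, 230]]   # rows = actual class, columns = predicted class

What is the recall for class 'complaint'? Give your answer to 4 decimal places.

0.4989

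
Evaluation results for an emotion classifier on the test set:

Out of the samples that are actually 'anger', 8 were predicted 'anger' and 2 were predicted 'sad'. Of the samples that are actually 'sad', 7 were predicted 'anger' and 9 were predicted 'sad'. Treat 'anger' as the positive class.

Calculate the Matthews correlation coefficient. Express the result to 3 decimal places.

0.357

MCC = (TP·TN − FP·FN) / √((TP+FP)(TP+FN)(TN+FP)(TN+FN))
Numerator = 8·9 − 7·2 = 58
Denominator = √(15·10·16·11) = √26400 = 162.4808
MCC = 58 / 162.4808 = 0.357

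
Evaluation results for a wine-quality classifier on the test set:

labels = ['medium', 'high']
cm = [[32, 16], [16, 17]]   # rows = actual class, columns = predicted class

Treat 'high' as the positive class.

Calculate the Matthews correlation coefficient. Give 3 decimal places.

0.182

MCC = (TP·TN − FP·FN) / √((TP+FP)(TP+FN)(TN+FP)(TN+FN))
Numerator = 17·32 − 16·16 = 288
Denominator = √(33·33·48·48) = √2509056 = 1584.0000
MCC = 288 / 1584.0000 = 0.182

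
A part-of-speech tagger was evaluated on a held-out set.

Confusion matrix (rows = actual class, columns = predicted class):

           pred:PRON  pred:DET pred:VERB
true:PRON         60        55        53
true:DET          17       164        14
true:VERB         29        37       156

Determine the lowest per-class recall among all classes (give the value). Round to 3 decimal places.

0.357

Per-class recall (TP/(TP+FN)):
  PRON: TP=60, FN=55+53=108 → 60/168 = 0.3571
  DET: TP=164, FN=17+14=31 → 164/195 = 0.8410
  VERB: TP=156, FN=29+37=66 → 156/222 = 0.7027
Lowest is class 'PRON' with recall = 0.357.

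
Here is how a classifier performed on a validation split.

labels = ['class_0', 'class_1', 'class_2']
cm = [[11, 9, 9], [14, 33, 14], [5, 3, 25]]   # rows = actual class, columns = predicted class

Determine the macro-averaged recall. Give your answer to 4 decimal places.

0.5593

Per-class recall (TP/(TP+FN)):
  class_0: TP=11, FN=9+9=18 → 11/29 = 0.37931
  class_1: TP=33, FN=14+14=28 → 33/61 = 0.54098
  class_2: TP=25, FN=5+3=8 → 25/33 = 0.75758
Macro-recall = mean = (0.37931 + 0.54098 + 0.75758) / 3 = 0.5593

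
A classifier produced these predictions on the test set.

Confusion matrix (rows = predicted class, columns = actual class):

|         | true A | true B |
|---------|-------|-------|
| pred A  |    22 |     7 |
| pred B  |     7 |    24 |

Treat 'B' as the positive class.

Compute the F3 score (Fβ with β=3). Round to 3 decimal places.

0.774

Fβ = (1+β²)·TP / ((1+β²)·TP + β²·FN + FP), with β²=9
= 10·24 / (10·24 + 9·7 + 7) = 0.774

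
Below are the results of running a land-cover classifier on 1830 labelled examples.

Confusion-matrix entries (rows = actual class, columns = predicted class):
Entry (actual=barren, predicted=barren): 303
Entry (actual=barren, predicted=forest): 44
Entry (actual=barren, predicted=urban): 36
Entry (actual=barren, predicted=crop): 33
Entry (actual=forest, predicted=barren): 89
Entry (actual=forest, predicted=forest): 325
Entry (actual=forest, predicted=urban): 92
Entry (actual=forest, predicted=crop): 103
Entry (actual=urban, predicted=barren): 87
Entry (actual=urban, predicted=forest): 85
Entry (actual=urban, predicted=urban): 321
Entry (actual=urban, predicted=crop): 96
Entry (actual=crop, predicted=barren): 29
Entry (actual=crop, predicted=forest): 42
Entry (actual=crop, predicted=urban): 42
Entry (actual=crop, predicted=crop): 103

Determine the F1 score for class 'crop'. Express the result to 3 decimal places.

Treat 'crop' as positive and all other classes as negative.
F1 score = 2·TP/(2·TP+FP+FN).
crop: TP=103, FP=33+103+96=232, FN=29+42+42=113 → 206/551 = 0.3739

0.374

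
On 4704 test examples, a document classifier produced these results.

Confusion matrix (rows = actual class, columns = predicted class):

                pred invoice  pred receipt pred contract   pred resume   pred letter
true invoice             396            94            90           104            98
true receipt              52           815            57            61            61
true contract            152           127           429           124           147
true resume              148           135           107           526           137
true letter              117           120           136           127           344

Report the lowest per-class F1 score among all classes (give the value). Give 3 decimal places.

0.422

Per-class F1 score (2·TP/(2·TP+FP+FN)):
  invoice: TP=396, FP=52+152+148+117=469, FN=94+90+104+98=386 → 792/1647 = 0.4809
  receipt: TP=815, FP=94+127+135+120=476, FN=52+57+61+61=231 → 1630/2337 = 0.6975
  contract: TP=429, FP=90+57+107+136=390, FN=152+127+124+147=550 → 858/1798 = 0.4772
  resume: TP=526, FP=104+61+124+127=416, FN=148+135+107+137=527 → 1052/1995 = 0.5273
  letter: TP=344, FP=98+61+147+137=443, FN=117+120+136+127=500 → 688/1631 = 0.4218
Lowest is class 'letter' with F1 score = 0.422.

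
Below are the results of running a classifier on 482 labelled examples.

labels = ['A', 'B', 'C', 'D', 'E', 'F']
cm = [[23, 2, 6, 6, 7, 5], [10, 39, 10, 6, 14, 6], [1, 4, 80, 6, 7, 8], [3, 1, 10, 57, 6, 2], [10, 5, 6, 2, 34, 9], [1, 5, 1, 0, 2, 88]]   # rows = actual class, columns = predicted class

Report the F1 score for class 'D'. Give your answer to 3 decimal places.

0.731

Take TP from the diagonal, FP from the rest of the 'D' prediction marginal, FN from the rest of the 'D' actual marginal.
F1 score = 2·TP/(2·TP+FP+FN).
D: TP=57, FP=6+6+6+2+0=20, FN=3+1+10+6+2=22 → 114/156 = 0.7308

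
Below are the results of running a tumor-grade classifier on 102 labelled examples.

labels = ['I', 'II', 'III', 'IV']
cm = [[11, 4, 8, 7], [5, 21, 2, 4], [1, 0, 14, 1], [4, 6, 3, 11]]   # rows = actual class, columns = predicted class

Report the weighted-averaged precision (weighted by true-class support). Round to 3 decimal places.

0.560

Per-class precision (TP/(TP+FP)):
  I: TP=11, FP=5+1+4=10 → 11/21 = 0.5238
  II: TP=21, FP=4+0+6=10 → 21/31 = 0.6774
  III: TP=14, FP=8+2+3=13 → 14/27 = 0.5185
  IV: TP=11, FP=7+4+1=12 → 11/23 = 0.4783
Weighted-precision = Σ (supportᵢ/N)·precisionᵢ with N=102: (30/102)·0.5238 + (32/102)·0.6774 + (16/102)·0.5185 + (24/102)·0.4783 = 0.560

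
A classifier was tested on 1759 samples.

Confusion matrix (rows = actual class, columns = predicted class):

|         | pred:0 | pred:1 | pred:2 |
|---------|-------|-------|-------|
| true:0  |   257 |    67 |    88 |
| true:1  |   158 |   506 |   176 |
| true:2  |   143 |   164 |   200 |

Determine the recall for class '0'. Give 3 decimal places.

0.624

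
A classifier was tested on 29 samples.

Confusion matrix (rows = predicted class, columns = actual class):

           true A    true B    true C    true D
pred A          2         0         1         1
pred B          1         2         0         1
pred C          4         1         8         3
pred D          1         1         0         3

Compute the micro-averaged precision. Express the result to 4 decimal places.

Micro-averaging pools counts across classes: ΣTP=15, ΣFP=14, ΣFN=14.
Micro-precision = TP/(TP+FP) on pooled counts = 0.5172 (equals overall accuracy in single-label multiclass).

0.5172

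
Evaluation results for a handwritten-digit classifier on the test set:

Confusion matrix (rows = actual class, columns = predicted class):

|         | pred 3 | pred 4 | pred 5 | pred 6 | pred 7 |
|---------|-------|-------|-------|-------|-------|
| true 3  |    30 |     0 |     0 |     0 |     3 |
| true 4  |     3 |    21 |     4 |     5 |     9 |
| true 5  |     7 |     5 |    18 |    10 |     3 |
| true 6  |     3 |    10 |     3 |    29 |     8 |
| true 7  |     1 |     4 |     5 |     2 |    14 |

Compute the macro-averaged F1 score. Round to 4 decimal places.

0.5630

Per-class F1 score (2·TP/(2·TP+FP+FN)):
  3: TP=30, FP=3+7+3+1=14, FN=0+0+0+3=3 → 60/77 = 0.77922
  4: TP=21, FP=0+5+10+4=19, FN=3+4+5+9=21 → 42/82 = 0.51220
  5: TP=18, FP=0+4+3+5=12, FN=7+5+10+3=25 → 36/73 = 0.49315
  6: TP=29, FP=0+5+10+2=17, FN=3+10+3+8=24 → 58/99 = 0.58586
  7: TP=14, FP=3+9+3+8=23, FN=1+4+5+2=12 → 28/63 = 0.44444
Macro-F1 score = mean = (0.77922 + 0.51220 + 0.49315 + 0.58586 + 0.44444) / 5 = 0.5630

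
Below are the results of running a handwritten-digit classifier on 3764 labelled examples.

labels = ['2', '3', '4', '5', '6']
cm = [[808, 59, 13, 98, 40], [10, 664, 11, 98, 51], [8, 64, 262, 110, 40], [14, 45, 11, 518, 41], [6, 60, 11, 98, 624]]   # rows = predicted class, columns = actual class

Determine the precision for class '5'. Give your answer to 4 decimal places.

0.8235

One-vs-rest for '5': TP = diagonal; FP = other classes predicted '5'; FN = '5' predicted as other.
precision = TP/(TP+FP).
5: TP=518, FP=14+45+11+41=111 → 518/629 = 0.82353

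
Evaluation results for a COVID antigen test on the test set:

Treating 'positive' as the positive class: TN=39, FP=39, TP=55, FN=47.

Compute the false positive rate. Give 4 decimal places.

0.5000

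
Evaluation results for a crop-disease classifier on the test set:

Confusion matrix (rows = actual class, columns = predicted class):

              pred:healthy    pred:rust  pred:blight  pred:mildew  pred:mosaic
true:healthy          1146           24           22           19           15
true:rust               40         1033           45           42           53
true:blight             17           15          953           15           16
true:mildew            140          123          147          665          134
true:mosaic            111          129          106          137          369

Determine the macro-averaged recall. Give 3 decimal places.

0.741

Per-class recall (TP/(TP+FN)):
  healthy: TP=1146, FN=24+22+19+15=80 → 1146/1226 = 0.9347
  rust: TP=1033, FN=40+45+42+53=180 → 1033/1213 = 0.8516
  blight: TP=953, FN=17+15+15+16=63 → 953/1016 = 0.9380
  mildew: TP=665, FN=140+123+147+134=544 → 665/1209 = 0.5500
  mosaic: TP=369, FN=111+129+106+137=483 → 369/852 = 0.4331
Macro-recall = mean = (0.9347 + 0.8516 + 0.9380 + 0.5500 + 0.4331) / 5 = 0.741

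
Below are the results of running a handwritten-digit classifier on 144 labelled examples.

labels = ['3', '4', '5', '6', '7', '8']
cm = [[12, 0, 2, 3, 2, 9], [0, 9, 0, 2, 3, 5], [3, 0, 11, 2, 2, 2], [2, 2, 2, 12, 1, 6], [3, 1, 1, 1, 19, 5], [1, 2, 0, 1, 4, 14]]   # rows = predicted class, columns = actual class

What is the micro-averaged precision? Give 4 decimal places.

0.5347

Micro-averaging pools counts across classes: ΣTP=77, ΣFP=67, ΣFN=67.
Micro-precision = TP/(TP+FP) on pooled counts = 0.5347 (equals overall accuracy in single-label multiclass).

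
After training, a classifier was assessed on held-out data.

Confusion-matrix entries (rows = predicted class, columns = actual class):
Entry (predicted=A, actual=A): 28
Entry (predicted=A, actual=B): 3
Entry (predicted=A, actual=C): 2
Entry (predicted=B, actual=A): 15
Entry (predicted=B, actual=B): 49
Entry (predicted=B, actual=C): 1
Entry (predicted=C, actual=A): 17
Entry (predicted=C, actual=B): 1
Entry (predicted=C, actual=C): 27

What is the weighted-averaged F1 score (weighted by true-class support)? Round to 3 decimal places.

Per-class F1 score (2·TP/(2·TP+FP+FN)):
  A: TP=28, FP=3+2=5, FN=15+17=32 → 56/93 = 0.6022
  B: TP=49, FP=15+1=16, FN=3+1=4 → 98/118 = 0.8305
  C: TP=27, FP=17+1=18, FN=2+1=3 → 54/75 = 0.7200
Weighted-F1 score = Σ (supportᵢ/N)·F1 scoreᵢ with N=143: (60/143)·0.6022 + (53/143)·0.8305 + (30/143)·0.7200 = 0.712

0.712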